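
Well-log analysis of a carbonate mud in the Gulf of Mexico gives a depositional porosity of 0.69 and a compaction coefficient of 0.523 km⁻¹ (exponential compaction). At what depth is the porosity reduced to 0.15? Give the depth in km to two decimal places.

Invert Athy's law: z = ln(n₀/n) / k
z = ln(0.69/0.15) / 0.523 = ln(4.6) / 0.523 = 1.5261 / 0.523 = 2.918 km

2.92 km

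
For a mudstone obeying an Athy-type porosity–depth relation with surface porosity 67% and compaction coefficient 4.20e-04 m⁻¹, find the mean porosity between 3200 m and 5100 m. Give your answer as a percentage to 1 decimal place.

12.0%

Working in km (1 km = 1000 m; k in km⁻¹ = k in m⁻¹ × 1000):
⟨φ⟩ = (1/(d₂−d₁)) ∫ φ₀ e^(−kd) dd = φ₀·(e^(−k·d₁) − e^(−k·d₂)) / (k·(d₂−d₁))
e^(−0.42×3.2) = 0.2608; e^(−0.42×5.1) = 0.1174
⟨φ⟩ = 0.67 × (0.2608 − 0.1174) / (0.42 × 1.9) = 0.67 × 0.1797 = 0.1204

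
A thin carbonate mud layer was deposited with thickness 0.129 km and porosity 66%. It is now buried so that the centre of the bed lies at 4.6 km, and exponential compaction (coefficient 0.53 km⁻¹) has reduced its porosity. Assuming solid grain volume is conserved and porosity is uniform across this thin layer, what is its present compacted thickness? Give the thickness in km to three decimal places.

0.047 km

Porosity at 4.6 km: phi = 0.66·exp(−0.53×4.6) = 0.0576
Solid-volume conservation: h(1−phi) = h₀(1−phi₀) ⇒ h = h₀·(1−phi₀)/(1−phi)
h = 0.129 × (1 − 0.66)/(1 − 0.0576) = 0.129 × 0.3608 = 0.0465 km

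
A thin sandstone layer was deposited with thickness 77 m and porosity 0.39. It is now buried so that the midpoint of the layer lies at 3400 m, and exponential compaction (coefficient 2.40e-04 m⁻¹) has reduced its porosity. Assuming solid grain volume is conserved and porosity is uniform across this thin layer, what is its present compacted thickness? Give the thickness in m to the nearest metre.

Working in km (1 km = 1000 m; k in km⁻¹ = k in m⁻¹ × 1000):
Porosity at 3.4 km: n = 0.39·exp(−0.24×3.4) = 0.1725
Solid-volume conservation: h(1−n) = h₀(1−n₀) ⇒ h = h₀·(1−n₀)/(1−n)
h = 0.077 × (1 − 0.39)/(1 − 0.1725) = 0.077 × 0.7371 = 0.0568 km

57 m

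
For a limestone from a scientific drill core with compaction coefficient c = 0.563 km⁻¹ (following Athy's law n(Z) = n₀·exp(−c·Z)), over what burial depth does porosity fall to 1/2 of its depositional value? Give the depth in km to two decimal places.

1.23 km

n/n₀ = 1/2 ⇒ exp(−c·Z) = 1/2 ⇒ Z = ln(2) / c
Z = 0.6931 / 0.563 = 1.231 km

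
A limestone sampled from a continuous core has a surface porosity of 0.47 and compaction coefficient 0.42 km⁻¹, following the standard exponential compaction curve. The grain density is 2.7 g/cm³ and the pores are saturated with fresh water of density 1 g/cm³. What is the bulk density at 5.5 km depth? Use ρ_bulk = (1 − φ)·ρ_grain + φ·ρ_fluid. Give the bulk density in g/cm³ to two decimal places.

Porosity at depth: φ = 0.47·exp(−0.42×5.5) = 0.47×0.0993 = 0.0467
Bulk density: ρ_b = (1−φ)ρ_g + φ·ρ_f = 0.9533×2.7 + 0.0467×1
       = 2.574 + 0.047 = 2.621 g/cm³

2.62 g/cm³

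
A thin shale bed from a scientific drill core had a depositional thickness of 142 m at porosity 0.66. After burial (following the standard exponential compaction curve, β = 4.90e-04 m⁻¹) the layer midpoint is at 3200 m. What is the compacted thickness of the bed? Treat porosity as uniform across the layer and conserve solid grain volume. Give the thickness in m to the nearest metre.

Working in km (1 km = 1000 m; β in km⁻¹ = β in m⁻¹ × 1000):
Porosity at 3.2 km: n = 0.66·exp(−0.49×3.2) = 0.1376
Solid-volume conservation: h(1−n) = h₀(1−n₀) ⇒ h = h₀·(1−n₀)/(1−n)
h = 0.142 × (1 − 0.66)/(1 − 0.1376) = 0.142 × 0.3942 = 0.0560 km

56 m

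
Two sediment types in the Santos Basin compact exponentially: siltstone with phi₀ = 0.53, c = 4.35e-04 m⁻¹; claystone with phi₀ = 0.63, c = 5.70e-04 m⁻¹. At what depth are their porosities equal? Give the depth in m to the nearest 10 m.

1280 m

Working in km (1 km = 1000 m; c in km⁻¹ = c in m⁻¹ × 1000):
Set phi₀ₐ e^(−cₐz) = phi₀ᵦ e^(−cᵦz) ⇒ ln(phi₀ₐ/phi₀ᵦ) = (cₐ − cᵦ)·z
z = ln(0.53/0.63) / (0.435 − 0.57) = -0.1728 / -0.135 = 1.280 km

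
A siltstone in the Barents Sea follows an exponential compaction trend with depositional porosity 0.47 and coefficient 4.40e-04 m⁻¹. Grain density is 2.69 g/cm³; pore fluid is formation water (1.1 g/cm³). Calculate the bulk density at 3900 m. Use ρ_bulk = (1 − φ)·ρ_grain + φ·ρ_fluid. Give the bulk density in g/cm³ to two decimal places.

Working in km (1 km = 1000 m; k in km⁻¹ = k in m⁻¹ × 1000):
Porosity at depth: φ = 0.47·exp(−0.44×3.9) = 0.47×0.1798 = 0.0845
Bulk density: ρ_b = (1−φ)ρ_g + φ·ρ_f = 0.9155×2.69 + 0.0845×1.1
       = 2.463 + 0.093 = 2.556 g/cm³

2.56 g/cm³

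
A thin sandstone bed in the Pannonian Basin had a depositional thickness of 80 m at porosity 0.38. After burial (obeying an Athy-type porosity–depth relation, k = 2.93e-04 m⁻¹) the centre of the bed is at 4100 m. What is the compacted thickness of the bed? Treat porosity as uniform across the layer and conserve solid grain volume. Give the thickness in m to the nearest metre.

56 m

Working in km (1 km = 1000 m; k in km⁻¹ = k in m⁻¹ × 1000):
Porosity at 4.1 km: n = 0.38·exp(−0.293×4.1) = 0.1143
Solid-volume conservation: h(1−n) = h₀(1−n₀) ⇒ h = h₀·(1−n₀)/(1−n)
h = 0.08 × (1 − 0.38)/(1 − 0.1143) = 0.08 × 0.7000 = 0.0560 km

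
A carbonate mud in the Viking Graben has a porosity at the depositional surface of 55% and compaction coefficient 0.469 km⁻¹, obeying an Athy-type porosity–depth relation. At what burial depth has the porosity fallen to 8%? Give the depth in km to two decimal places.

Invert Athy's law: Z = ln(n₀/n) / c
Z = ln(0.55/0.08) / 0.469 = ln(6.875) / 0.469 = 1.9279 / 0.469 = 4.111 km

4.11 km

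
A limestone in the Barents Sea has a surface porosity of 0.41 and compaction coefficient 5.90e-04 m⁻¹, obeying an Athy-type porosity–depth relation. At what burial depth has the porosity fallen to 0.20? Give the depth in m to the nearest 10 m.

1220 m

Working in km (1 km = 1000 m; β in km⁻¹ = β in m⁻¹ × 1000):
Invert Athy's law: d = ln(φ₀/φ) / β
d = ln(0.41/0.2) / 0.59 = ln(2.05) / 0.59 = 0.7178 / 0.59 = 1.217 km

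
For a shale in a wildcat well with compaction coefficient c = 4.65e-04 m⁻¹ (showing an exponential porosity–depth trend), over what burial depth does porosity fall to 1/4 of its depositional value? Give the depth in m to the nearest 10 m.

2980 m

Working in km (1 km = 1000 m; c in km⁻¹ = c in m⁻¹ × 1000):
n/n₀ = 1/4 ⇒ exp(−c·z) = 1/4 ⇒ z = ln(4) / c
z = 1.3863 / 0.465 = 2.981 km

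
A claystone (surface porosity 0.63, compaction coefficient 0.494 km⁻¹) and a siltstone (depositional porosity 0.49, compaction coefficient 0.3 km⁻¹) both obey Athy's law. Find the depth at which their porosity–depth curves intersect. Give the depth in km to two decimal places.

Set φ₀ₐ e^(−βₐd) = φ₀ᵦ e^(−βᵦd) ⇒ ln(φ₀ₐ/φ₀ᵦ) = (βₐ − βᵦ)·d
d = ln(0.63/0.49) / (0.494 − 0.3) = 0.2513 / 0.194 = 1.295 km

1.30 km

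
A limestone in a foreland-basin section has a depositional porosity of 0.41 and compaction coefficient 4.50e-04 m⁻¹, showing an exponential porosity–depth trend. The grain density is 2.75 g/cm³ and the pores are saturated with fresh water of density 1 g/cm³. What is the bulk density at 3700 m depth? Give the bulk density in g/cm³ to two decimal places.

2.61 g/cm³

Working in km (1 km = 1000 m; c in km⁻¹ = c in m⁻¹ × 1000):
Porosity at depth: n = 0.41·exp(−0.45×3.7) = 0.41×0.1892 = 0.0776
Bulk density: ρ_b = (1−n)ρ_g + n·ρ_f = 0.9224×2.75 + 0.0776×1
       = 2.537 + 0.078 = 2.614 g/cm³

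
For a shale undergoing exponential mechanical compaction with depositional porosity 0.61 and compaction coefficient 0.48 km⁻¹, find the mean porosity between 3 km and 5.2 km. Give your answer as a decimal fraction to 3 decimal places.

⟨φ⟩ = (1/(Z₂−Z₁)) ∫ φ₀ e^(−kZ) dZ = φ₀·(e^(−k·Z₁) − e^(−k·Z₂)) / (k·(Z₂−Z₁))
e^(−0.48×3) = 0.2369; e^(−0.48×5.2) = 0.0824
⟨φ⟩ = 0.61 × (0.2369 − 0.0824) / (0.48 × 2.2) = 0.61 × 0.1463 = 0.0893

0.089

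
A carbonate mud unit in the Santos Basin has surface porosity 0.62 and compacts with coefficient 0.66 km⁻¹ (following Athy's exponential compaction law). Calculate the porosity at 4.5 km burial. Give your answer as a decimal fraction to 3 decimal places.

0.032

phi = phi₀·exp(−c·d) = 0.62 × exp(−0.66 × 4.5) = 0.62 × exp(−2.97)
  = 0.62 × 0.0513 = 0.0318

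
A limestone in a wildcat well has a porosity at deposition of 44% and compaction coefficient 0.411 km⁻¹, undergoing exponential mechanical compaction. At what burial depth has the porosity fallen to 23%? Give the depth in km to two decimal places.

1.58 km

Invert Athy's law: z = ln(phi₀/phi) / k
z = ln(0.44/0.23) / 0.411 = ln(1.913) / 0.411 = 0.6487 / 0.411 = 1.578 km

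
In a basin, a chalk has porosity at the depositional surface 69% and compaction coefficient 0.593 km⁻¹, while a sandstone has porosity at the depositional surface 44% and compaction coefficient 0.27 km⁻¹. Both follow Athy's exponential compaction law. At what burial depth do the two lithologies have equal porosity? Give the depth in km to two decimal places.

1.39 km

Set φ₀ₐ e^(−cₐz) = φ₀ᵦ e^(−cᵦz) ⇒ ln(φ₀ₐ/φ₀ᵦ) = (cₐ − cᵦ)·z
z = ln(0.69/0.44) / (0.593 − 0.27) = 0.4499 / 0.323 = 1.393 km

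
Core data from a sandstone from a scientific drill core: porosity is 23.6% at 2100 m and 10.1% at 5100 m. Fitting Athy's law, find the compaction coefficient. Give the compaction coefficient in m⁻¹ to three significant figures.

0.000283 m⁻¹

Working in km (1 km = 1000 m; c in km⁻¹ = c in m⁻¹ × 1000):
Athy: phi(d) = phi₀ e^(−cd) ⇒ phi₁/phi₂ = e^{c(d₂−d₁)} ⇒ c = ln(phi₁/phi₂)/(d₂−d₁)
c = ln(0.236/0.101) / (5.1 − 2.1) = ln(2.337) / 3 = 0.8487 / 3 = 0.2829 km⁻¹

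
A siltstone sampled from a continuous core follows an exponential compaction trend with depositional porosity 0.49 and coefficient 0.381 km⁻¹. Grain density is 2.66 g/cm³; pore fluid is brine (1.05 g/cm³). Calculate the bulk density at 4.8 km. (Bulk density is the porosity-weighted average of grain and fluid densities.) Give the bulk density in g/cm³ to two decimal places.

Porosity at depth: φ = 0.49·exp(−0.381×4.8) = 0.49×0.1606 = 0.0787
Bulk density: ρ_b = (1−φ)ρ_g + φ·ρ_f = 0.9213×2.66 + 0.0787×1.05
       = 2.451 + 0.083 = 2.533 g/cm³

2.53 g/cm³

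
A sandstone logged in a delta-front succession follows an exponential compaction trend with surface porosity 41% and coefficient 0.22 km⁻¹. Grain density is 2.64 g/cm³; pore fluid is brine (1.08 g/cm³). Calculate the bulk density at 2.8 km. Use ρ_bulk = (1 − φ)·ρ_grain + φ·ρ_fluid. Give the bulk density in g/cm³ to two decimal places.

Porosity at depth: n = 0.41·exp(−0.22×2.8) = 0.41×0.5401 = 0.2214
Bulk density: ρ_b = (1−n)ρ_g + n·ρ_f = 0.7786×2.64 + 0.2214×1.08
       = 2.055 + 0.239 = 2.295 g/cm³

2.29 g/cm³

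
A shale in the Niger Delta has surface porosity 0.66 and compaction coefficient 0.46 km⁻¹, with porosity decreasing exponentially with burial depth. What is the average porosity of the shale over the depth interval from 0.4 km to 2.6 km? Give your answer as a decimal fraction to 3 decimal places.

0.345

⟨φ⟩ = (1/(z₂−z₁)) ∫ φ₀ e^(−βz) dz = φ₀·(e^(−β·z₁) − e^(−β·z₂)) / (β·(z₂−z₁))
e^(−0.46×0.4) = 0.8319; e^(−0.46×2.6) = 0.3024
⟨φ⟩ = 0.66 × (0.8319 − 0.3024) / (0.46 × 2.2) = 0.66 × 0.5233 = 0.3453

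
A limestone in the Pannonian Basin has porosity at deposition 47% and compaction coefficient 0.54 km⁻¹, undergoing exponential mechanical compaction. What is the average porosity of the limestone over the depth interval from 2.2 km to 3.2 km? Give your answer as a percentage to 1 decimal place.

11.1%

⟨phi⟩ = (1/(z₂−z₁)) ∫ phi₀ e^(−kz) dz = phi₀·(e^(−k·z₁) − e^(−k·z₂)) / (k·(z₂−z₁))
e^(−0.54×2.2) = 0.3048; e^(−0.54×3.2) = 0.1776
⟨phi⟩ = 0.47 × (0.3048 − 0.1776) / (0.54 × 1) = 0.47 × 0.2355 = 0.1107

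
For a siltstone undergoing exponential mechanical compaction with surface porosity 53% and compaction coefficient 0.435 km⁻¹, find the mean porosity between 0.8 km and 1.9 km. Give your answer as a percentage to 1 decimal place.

⟨φ⟩ = (1/(d₂−d₁)) ∫ φ₀ e^(−kd) dd = φ₀·(e^(−k·d₁) − e^(−k·d₂)) / (k·(d₂−d₁))
e^(−0.435×0.8) = 0.7061; e^(−0.435×1.9) = 0.4376
⟨φ⟩ = 0.53 × (0.7061 − 0.4376) / (0.435 × 1.1) = 0.53 × 0.5612 = 0.2974

29.7%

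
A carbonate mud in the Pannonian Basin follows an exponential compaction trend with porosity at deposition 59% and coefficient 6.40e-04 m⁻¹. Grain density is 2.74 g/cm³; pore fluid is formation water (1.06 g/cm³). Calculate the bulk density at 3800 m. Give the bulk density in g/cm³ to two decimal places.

2.65 g/cm³

Working in km (1 km = 1000 m; c in km⁻¹ = c in m⁻¹ × 1000):
Porosity at depth: n = 0.59·exp(−0.64×3.8) = 0.59×0.0879 = 0.0518
Bulk density: ρ_b = (1−n)ρ_g + n·ρ_f = 0.9482×2.74 + 0.0518×1.06
       = 2.598 + 0.055 = 2.653 g/cm³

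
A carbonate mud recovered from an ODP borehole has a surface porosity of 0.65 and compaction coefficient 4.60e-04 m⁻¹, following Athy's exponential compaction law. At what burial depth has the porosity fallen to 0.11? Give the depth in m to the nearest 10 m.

3860 m

Working in km (1 km = 1000 m; k in km⁻¹ = k in m⁻¹ × 1000):
Invert Athy's law: d = ln(phi₀/phi) / k
d = ln(0.65/0.11) / 0.46 = ln(5.909) / 0.46 = 1.7765 / 0.46 = 3.862 km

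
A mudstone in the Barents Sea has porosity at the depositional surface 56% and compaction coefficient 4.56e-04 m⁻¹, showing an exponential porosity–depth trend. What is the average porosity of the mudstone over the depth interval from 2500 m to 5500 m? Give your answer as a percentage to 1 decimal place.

Working in km (1 km = 1000 m; k in km⁻¹ = k in m⁻¹ × 1000):
⟨φ⟩ = (1/(Z₂−Z₁)) ∫ φ₀ e^(−kZ) dZ = φ₀·(e^(−k·Z₁) − e^(−k·Z₂)) / (k·(Z₂−Z₁))
e^(−0.456×2.5) = 0.3198; e^(−0.456×5.5) = 0.0814
⟨φ⟩ = 0.56 × (0.3198 − 0.0814) / (0.456 × 3) = 0.56 × 0.1743 = 0.0976

9.8%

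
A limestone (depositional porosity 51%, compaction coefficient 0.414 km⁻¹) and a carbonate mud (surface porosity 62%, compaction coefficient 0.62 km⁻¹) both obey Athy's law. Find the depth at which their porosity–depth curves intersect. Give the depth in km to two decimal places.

Set n₀ₐ e^(−kₐd) = n₀ᵦ e^(−kᵦd) ⇒ ln(n₀ₐ/n₀ᵦ) = (kₐ − kᵦ)·d
d = ln(0.51/0.62) / (0.414 − 0.62) = -0.1953 / -0.206 = 0.948 km

0.95 km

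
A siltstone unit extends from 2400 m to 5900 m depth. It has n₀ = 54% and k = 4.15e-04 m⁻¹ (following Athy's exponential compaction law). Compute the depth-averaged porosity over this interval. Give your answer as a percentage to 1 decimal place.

Working in km (1 km = 1000 m; k in km⁻¹ = k in m⁻¹ × 1000):
⟨n⟩ = (1/(d₂−d₁)) ∫ n₀ e^(−kd) dd = n₀·(e^(−k·d₁) − e^(−k·d₂)) / (k·(d₂−d₁))
e^(−0.415×2.4) = 0.3694; e^(−0.415×5.9) = 0.0864
⟨n⟩ = 0.54 × (0.3694 − 0.0864) / (0.415 × 3.5) = 0.54 × 0.1948 = 0.1052

10.5%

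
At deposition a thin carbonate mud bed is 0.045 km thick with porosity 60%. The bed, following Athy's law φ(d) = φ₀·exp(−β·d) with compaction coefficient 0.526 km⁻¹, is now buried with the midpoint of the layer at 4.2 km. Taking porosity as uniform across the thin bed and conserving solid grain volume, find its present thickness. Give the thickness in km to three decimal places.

0.019 km

Porosity at 4.2 km: φ = 0.6·exp(−0.526×4.2) = 0.0659
Solid-volume conservation: h(1−φ) = h₀(1−φ₀) ⇒ h = h₀·(1−φ₀)/(1−φ)
h = 0.045 × (1 − 0.6)/(1 − 0.0659) = 0.045 × 0.4282 = 0.0193 km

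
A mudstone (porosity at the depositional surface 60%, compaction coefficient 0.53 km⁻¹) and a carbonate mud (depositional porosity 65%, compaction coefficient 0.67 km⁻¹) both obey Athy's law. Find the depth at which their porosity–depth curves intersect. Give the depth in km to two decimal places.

0.57 km

Set φ₀ₐ e^(−βₐd) = φ₀ᵦ e^(−βᵦd) ⇒ ln(φ₀ₐ/φ₀ᵦ) = (βₐ − βᵦ)·d
d = ln(0.6/0.65) / (0.53 − 0.67) = -0.0800 / -0.14 = 0.572 km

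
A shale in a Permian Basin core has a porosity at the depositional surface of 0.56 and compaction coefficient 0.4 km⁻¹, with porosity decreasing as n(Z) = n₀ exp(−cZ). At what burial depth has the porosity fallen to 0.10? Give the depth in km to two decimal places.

4.31 km

Invert Athy's law: Z = ln(n₀/n) / c
Z = ln(0.56/0.1) / 0.4 = ln(5.6) / 0.4 = 1.7228 / 0.4 = 4.307 km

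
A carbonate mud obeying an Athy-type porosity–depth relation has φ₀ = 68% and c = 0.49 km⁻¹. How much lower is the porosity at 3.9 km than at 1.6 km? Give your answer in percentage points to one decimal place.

φ(1.6) = 0.68·e^(−0.49×1.6) = 0.3105
φ(3.9) = 0.68·e^(−0.49×3.9) = 0.1006
Δφ = 0.3105 − 0.1006 = 0.2099

21.0 percentage points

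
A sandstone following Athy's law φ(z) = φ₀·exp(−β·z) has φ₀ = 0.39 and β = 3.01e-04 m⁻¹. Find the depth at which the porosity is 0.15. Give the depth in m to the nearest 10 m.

3170 m

Working in km (1 km = 1000 m; β in km⁻¹ = β in m⁻¹ × 1000):
Invert Athy's law: z = ln(φ₀/φ) / β
z = ln(0.39/0.15) / 0.301 = ln(2.6) / 0.301 = 0.9555 / 0.301 = 3.174 km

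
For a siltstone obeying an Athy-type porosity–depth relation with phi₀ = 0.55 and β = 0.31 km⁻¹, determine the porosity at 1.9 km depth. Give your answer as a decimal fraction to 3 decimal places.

phi = phi₀·exp(−β·Z) = 0.55 × exp(−0.31 × 1.9) = 0.55 × exp(−0.589)
  = 0.55 × 0.5549 = 0.3052

0.305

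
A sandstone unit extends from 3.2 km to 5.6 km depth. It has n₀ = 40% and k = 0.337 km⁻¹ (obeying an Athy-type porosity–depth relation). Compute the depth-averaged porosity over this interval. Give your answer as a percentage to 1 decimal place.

⟨n⟩ = (1/(d₂−d₁)) ∫ n₀ e^(−kd) dd = n₀·(e^(−k·d₁) − e^(−k·d₂)) / (k·(d₂−d₁))
e^(−0.337×3.2) = 0.3401; e^(−0.337×5.6) = 0.1515
⟨n⟩ = 0.4 × (0.3401 − 0.1515) / (0.337 × 2.4) = 0.4 × 0.2332 = 0.0933

9.3%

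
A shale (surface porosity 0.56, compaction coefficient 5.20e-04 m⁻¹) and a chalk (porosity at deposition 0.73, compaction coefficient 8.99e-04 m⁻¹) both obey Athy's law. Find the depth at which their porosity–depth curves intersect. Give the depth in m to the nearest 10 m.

700 m

Working in km (1 km = 1000 m; c in km⁻¹ = c in m⁻¹ × 1000):
Set phi₀ₐ e^(−cₐZ) = phi₀ᵦ e^(−cᵦZ) ⇒ ln(phi₀ₐ/phi₀ᵦ) = (cₐ − cᵦ)·Z
Z = ln(0.56/0.73) / (0.52 − 0.899) = -0.2651 / -0.379 = 0.699 km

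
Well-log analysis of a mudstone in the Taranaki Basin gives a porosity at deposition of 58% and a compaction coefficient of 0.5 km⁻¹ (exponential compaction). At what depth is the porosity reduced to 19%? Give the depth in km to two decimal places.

Invert Athy's law: Z = ln(n₀/n) / β
Z = ln(0.58/0.19) / 0.5 = ln(3.053) / 0.5 = 1.1160 / 0.5 = 2.232 km

2.23 km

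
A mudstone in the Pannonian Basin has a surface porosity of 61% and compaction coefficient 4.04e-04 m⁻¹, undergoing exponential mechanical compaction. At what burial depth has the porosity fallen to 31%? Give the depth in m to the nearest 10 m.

Working in km (1 km = 1000 m; k in km⁻¹ = k in m⁻¹ × 1000):
Invert Athy's law: d = ln(n₀/n) / k
d = ln(0.61/0.31) / 0.404 = ln(1.968) / 0.404 = 0.6769 / 0.404 = 1.675 km

1680 m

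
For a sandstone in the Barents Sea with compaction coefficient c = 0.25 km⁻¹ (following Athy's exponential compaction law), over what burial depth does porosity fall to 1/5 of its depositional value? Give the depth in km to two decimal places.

phi/phi₀ = 1/5 ⇒ exp(−c·Z) = 1/5 ⇒ Z = ln(5) / c
Z = 1.6094 / 0.25 = 6.438 km

6.44 km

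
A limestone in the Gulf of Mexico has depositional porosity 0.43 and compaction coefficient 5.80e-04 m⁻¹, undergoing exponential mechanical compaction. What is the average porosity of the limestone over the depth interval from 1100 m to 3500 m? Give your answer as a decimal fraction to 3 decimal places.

Working in km (1 km = 1000 m; c in km⁻¹ = c in m⁻¹ × 1000):
⟨n⟩ = (1/(z₂−z₁)) ∫ n₀ e^(−cz) dz = n₀·(e^(−c·z₁) − e^(−c·z₂)) / (c·(z₂−z₁))
e^(−0.58×1.1) = 0.5283; e^(−0.58×3.5) = 0.1313
⟨n⟩ = 0.43 × (0.5283 − 0.1313) / (0.58 × 2.4) = 0.43 × 0.2852 = 0.1226

0.123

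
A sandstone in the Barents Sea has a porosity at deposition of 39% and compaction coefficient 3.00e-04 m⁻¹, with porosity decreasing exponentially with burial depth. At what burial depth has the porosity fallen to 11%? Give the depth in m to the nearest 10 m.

Working in km (1 km = 1000 m; c in km⁻¹ = c in m⁻¹ × 1000):
Invert Athy's law: d = ln(φ₀/φ) / c
d = ln(0.39/0.11) / 0.3 = ln(3.545) / 0.3 = 1.2657 / 0.3 = 4.219 km

4220 m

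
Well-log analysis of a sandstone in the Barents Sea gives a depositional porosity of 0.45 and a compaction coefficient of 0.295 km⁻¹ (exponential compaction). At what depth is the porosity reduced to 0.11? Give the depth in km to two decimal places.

Invert Athy's law: Z = ln(n₀/n) / β
Z = ln(0.45/0.11) / 0.295 = ln(4.091) / 0.295 = 1.4088 / 0.295 = 4.775 km

4.78 km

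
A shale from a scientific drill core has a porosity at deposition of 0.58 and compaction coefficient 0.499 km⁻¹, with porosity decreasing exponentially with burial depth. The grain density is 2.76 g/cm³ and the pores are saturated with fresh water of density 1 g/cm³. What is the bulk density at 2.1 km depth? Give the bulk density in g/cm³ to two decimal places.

2.40 g/cm³

Porosity at depth: φ = 0.58·exp(−0.499×2.1) = 0.58×0.3507 = 0.2034
Bulk density: ρ_b = (1−φ)ρ_g + φ·ρ_f = 0.7966×2.76 + 0.2034×1
       = 2.199 + 0.203 = 2.402 g/cm³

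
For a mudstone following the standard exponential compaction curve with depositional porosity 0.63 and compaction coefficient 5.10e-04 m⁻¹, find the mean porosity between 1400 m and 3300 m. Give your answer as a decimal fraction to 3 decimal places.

0.198

Working in km (1 km = 1000 m; c in km⁻¹ = c in m⁻¹ × 1000):
⟨phi⟩ = (1/(Z₂−Z₁)) ∫ phi₀ e^(−cZ) dZ = phi₀·(e^(−c·Z₁) − e^(−c·Z₂)) / (c·(Z₂−Z₁))
e^(−0.51×1.4) = 0.4897; e^(−0.51×3.3) = 0.1858
⟨phi⟩ = 0.63 × (0.4897 − 0.1858) / (0.51 × 1.9) = 0.63 × 0.3136 = 0.1976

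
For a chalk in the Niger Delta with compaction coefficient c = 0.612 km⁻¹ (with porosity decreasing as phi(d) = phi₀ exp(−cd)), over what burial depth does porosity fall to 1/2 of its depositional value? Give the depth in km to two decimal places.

1.13 km

phi/phi₀ = 1/2 ⇒ exp(−c·d) = 1/2 ⇒ d = ln(2) / c
d = 0.6931 / 0.612 = 1.133 km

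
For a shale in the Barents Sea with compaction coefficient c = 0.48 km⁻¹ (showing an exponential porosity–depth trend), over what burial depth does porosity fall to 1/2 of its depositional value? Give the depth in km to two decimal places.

1.44 km

φ/φ₀ = 1/2 ⇒ exp(−c·d) = 1/2 ⇒ d = ln(2) / c
d = 0.6931 / 0.48 = 1.444 km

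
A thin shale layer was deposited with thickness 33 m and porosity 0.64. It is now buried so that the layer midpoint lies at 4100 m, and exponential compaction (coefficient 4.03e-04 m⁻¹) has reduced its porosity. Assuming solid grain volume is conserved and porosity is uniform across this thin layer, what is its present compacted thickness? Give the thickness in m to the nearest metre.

Working in km (1 km = 1000 m; c in km⁻¹ = c in m⁻¹ × 1000):
Porosity at 4.1 km: phi = 0.64·exp(−0.403×4.1) = 0.1226
Solid-volume conservation: h(1−phi) = h₀(1−phi₀) ⇒ h = h₀·(1−phi₀)/(1−phi)
h = 0.033 × (1 − 0.64)/(1 − 0.1226) = 0.033 × 0.4103 = 0.0135 km

14 m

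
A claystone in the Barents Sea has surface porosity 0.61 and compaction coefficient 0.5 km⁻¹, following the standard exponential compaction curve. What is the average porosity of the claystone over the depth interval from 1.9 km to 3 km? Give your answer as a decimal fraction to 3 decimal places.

0.181

⟨φ⟩ = (1/(Z₂−Z₁)) ∫ φ₀ e^(−kZ) dZ = φ₀·(e^(−k·Z₁) − e^(−k·Z₂)) / (k·(Z₂−Z₁))
e^(−0.5×1.9) = 0.3867; e^(−0.5×3) = 0.2231
⟨φ⟩ = 0.61 × (0.3867 − 0.2231) / (0.5 × 1.1) = 0.61 × 0.2975 = 0.1815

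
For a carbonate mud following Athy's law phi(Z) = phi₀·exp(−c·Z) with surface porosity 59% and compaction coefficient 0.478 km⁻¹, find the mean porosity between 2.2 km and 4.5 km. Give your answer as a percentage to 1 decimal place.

12.5%

⟨phi⟩ = (1/(Z₂−Z₁)) ∫ phi₀ e^(−cZ) dZ = phi₀·(e^(−c·Z₁) − e^(−c·Z₂)) / (c·(Z₂−Z₁))
e^(−0.478×2.2) = 0.3494; e^(−0.478×4.5) = 0.1164
⟨phi⟩ = 0.59 × (0.3494 − 0.1164) / (0.478 × 2.3) = 0.59 × 0.2119 = 0.1250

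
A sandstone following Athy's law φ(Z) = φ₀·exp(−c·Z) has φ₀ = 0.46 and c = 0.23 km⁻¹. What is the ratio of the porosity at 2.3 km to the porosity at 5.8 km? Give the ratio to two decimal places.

φ(Z₁)/φ(Z₂) = e^(−c·Z₁)/e^(−c·Z₂) = e^{c(Z₂−Z₁)}
= exp(0.23 × 3.5) = exp(0.805) = 2.2367

2.24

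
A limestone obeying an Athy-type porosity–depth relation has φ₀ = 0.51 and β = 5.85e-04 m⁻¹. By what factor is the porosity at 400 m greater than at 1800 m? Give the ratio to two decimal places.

2.27

Working in km (1 km = 1000 m; β in km⁻¹ = β in m⁻¹ × 1000):
φ(Z₁)/φ(Z₂) = e^(−β·Z₁)/e^(−β·Z₂) = e^{β(Z₂−Z₁)}
= exp(0.585 × 1.4) = exp(0.819) = 2.2682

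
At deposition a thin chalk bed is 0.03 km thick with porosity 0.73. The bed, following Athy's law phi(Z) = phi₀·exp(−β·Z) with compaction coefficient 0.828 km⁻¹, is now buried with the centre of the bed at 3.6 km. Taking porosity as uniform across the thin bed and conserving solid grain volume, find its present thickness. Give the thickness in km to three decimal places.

0.008 km

Porosity at 3.6 km: phi = 0.73·exp(−0.828×3.6) = 0.0370
Solid-volume conservation: h(1−phi) = h₀(1−phi₀) ⇒ h = h₀·(1−phi₀)/(1−phi)
h = 0.03 × (1 − 0.73)/(1 − 0.0370) = 0.03 × 0.2804 = 0.0084 km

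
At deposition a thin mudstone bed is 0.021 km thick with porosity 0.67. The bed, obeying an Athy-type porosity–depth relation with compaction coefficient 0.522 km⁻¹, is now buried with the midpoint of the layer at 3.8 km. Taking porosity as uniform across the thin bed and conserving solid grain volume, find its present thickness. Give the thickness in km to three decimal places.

Porosity at 3.8 km: φ = 0.67·exp(−0.522×3.8) = 0.0922
Solid-volume conservation: h(1−φ) = h₀(1−φ₀) ⇒ h = h₀·(1−φ₀)/(1−φ)
h = 0.021 × (1 − 0.67)/(1 − 0.0922) = 0.021 × 0.3635 = 0.0076 km

0.008 km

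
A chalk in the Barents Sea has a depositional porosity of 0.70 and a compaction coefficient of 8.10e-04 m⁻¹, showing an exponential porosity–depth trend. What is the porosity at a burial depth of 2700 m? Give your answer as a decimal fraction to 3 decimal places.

Working in km (1 km = 1000 m; k in km⁻¹ = k in m⁻¹ × 1000):
φ = φ₀·exp(−k·z) = 0.7 × exp(−0.81 × 2.7) = 0.7 × exp(−2.187)
  = 0.7 × 0.1123 = 0.0786

0.079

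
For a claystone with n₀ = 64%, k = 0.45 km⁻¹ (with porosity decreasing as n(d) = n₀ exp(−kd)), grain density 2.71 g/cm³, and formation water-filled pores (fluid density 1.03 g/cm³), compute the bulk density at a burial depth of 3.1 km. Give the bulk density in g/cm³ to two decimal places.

2.44 g/cm³

Porosity at depth: n = 0.64·exp(−0.45×3.1) = 0.64×0.2478 = 0.1586
Bulk density: ρ_b = (1−n)ρ_g + n·ρ_f = 0.8414×2.71 + 0.1586×1.03
       = 2.280 + 0.163 = 2.444 g/cm³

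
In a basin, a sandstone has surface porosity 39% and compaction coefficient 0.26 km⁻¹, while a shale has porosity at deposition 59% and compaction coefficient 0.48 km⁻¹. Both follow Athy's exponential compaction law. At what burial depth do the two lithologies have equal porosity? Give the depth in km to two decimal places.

Set phi₀ₐ e^(−cₐz) = phi₀ᵦ e^(−cᵦz) ⇒ ln(phi₀ₐ/phi₀ᵦ) = (cₐ − cᵦ)·z
z = ln(0.39/0.59) / (0.26 − 0.48) = -0.4140 / -0.22 = 1.882 km

1.88 km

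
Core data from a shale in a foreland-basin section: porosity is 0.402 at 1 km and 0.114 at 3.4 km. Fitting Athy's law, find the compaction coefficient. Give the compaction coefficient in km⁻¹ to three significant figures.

Athy: φ(Z) = φ₀ e^(−βZ) ⇒ φ₁/φ₂ = e^{β(Z₂−Z₁)} ⇒ β = ln(φ₁/φ₂)/(Z₂−Z₁)
β = ln(0.402/0.114) / (3.4 − 1) = ln(3.526) / 2.4 = 1.2603 / 2.4 = 0.5251 km⁻¹

0.525 km⁻¹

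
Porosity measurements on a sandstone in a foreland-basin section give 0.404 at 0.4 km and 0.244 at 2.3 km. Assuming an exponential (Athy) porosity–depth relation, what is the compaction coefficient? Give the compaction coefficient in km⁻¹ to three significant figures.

0.265 km⁻¹

Athy: phi(d) = phi₀ e^(−kd) ⇒ phi₁/phi₂ = e^{k(d₂−d₁)} ⇒ k = ln(phi₁/phi₂)/(d₂−d₁)
k = ln(0.404/0.244) / (2.3 − 0.4) = ln(1.656) / 1.9 = 0.5042 / 1.9 = 0.2654 km⁻¹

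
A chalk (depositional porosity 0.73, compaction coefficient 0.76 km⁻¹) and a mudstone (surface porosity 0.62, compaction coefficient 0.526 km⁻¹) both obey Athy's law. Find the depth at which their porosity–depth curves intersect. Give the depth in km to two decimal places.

0.70 km

Set phi₀ₐ e^(−cₐd) = phi₀ᵦ e^(−cᵦd) ⇒ ln(phi₀ₐ/phi₀ᵦ) = (cₐ − cᵦ)·d
d = ln(0.73/0.62) / (0.76 − 0.526) = 0.1633 / 0.234 = 0.698 km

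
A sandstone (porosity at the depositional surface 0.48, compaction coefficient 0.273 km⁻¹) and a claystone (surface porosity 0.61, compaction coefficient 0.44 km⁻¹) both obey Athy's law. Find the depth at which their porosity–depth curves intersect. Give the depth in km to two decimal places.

1.44 km

Set phi₀ₐ e^(−kₐd) = phi₀ᵦ e^(−kᵦd) ⇒ ln(phi₀ₐ/phi₀ᵦ) = (kₐ − kᵦ)·d
d = ln(0.48/0.61) / (0.273 − 0.44) = -0.2397 / -0.167 = 1.435 km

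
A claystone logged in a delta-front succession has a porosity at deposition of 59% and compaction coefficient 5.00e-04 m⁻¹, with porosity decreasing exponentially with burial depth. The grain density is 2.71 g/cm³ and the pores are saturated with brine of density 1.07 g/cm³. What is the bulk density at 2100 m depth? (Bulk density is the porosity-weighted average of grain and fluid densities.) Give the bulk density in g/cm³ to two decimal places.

Working in km (1 km = 1000 m; c in km⁻¹ = c in m⁻¹ × 1000):
Porosity at depth: phi = 0.59·exp(−0.5×2.1) = 0.59×0.3499 = 0.2065
Bulk density: ρ_b = (1−phi)ρ_g + phi·ρ_f = 0.7935×2.71 + 0.2065×1.07
       = 2.150 + 0.221 = 2.371 g/cm³

2.37 g/cm³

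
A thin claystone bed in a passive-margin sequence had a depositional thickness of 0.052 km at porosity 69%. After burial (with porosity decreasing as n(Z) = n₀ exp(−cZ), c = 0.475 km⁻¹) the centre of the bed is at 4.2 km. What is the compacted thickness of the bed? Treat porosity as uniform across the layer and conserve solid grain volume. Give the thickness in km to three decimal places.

Porosity at 4.2 km: n = 0.69·exp(−0.475×4.2) = 0.0938
Solid-volume conservation: h(1−n) = h₀(1−n₀) ⇒ h = h₀·(1−n₀)/(1−n)
h = 0.052 × (1 − 0.69)/(1 − 0.0938) = 0.052 × 0.3421 = 0.0178 km

0.018 km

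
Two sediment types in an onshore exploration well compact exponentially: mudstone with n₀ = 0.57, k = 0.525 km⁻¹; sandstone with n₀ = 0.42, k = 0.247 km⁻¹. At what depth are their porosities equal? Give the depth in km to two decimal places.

Set n₀ₐ e^(−kₐd) = n₀ᵦ e^(−kᵦd) ⇒ ln(n₀ₐ/n₀ᵦ) = (kₐ − kᵦ)·d
d = ln(0.57/0.42) / (0.525 − 0.247) = 0.3054 / 0.278 = 1.098 km

1.10 km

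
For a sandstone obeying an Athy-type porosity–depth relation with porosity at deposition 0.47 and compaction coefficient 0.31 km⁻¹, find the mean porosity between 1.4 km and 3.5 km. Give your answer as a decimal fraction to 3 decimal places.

⟨φ⟩ = (1/(d₂−d₁)) ∫ φ₀ e^(−cd) dd = φ₀·(e^(−c·d₁) − e^(−c·d₂)) / (c·(d₂−d₁))
e^(−0.31×1.4) = 0.6479; e^(−0.31×3.5) = 0.3379
⟨φ⟩ = 0.47 × (0.6479 − 0.3379) / (0.31 × 2.1) = 0.47 × 0.4762 = 0.2238

0.224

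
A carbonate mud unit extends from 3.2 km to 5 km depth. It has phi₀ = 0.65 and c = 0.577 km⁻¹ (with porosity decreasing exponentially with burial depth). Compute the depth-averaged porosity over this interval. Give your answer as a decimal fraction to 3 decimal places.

0.064

⟨phi⟩ = (1/(Z₂−Z₁)) ∫ phi₀ e^(−cZ) dZ = phi₀·(e^(−c·Z₁) − e^(−c·Z₂)) / (c·(Z₂−Z₁))
e^(−0.577×3.2) = 0.1578; e^(−0.577×5) = 0.0559
⟨phi⟩ = 0.65 × (0.1578 − 0.0559) / (0.577 × 1.8) = 0.65 × 0.0982 = 0.0638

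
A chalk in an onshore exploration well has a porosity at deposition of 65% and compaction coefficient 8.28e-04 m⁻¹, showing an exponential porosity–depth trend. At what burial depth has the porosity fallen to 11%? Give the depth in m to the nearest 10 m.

2150 m

Working in km (1 km = 1000 m; c in km⁻¹ = c in m⁻¹ × 1000):
Invert Athy's law: Z = ln(phi₀/phi) / c
Z = ln(0.65/0.11) / 0.828 = ln(5.909) / 0.828 = 1.7765 / 0.828 = 2.146 km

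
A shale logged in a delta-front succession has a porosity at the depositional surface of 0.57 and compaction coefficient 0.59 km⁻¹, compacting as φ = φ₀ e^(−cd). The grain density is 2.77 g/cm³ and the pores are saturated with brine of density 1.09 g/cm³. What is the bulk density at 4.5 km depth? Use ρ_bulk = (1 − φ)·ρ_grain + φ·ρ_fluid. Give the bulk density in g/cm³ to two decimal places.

Porosity at depth: φ = 0.57·exp(−0.59×4.5) = 0.57×0.0703 = 0.0401
Bulk density: ρ_b = (1−φ)ρ_g + φ·ρ_f = 0.9599×2.77 + 0.0401×1.09
       = 2.659 + 0.044 = 2.703 g/cm³

2.70 g/cm³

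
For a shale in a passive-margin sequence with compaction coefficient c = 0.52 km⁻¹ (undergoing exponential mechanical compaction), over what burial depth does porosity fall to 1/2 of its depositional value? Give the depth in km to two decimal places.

1.33 km

phi/phi₀ = 1/2 ⇒ exp(−c·z) = 1/2 ⇒ z = ln(2) / c
z = 0.6931 / 0.52 = 1.333 km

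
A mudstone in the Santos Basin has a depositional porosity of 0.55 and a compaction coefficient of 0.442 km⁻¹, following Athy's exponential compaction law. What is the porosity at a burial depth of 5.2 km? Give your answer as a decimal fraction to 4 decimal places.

0.0552

phi = phi₀·exp(−c·d) = 0.55 × exp(−0.442 × 5.2) = 0.55 × exp(−2.298)
  = 0.55 × 0.1004 = 0.0552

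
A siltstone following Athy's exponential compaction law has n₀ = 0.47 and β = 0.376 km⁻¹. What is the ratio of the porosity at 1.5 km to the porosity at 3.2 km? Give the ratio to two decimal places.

1.89

n(d₁)/n(d₂) = e^(−β·d₁)/e^(−β·d₂) = e^{β(d₂−d₁)}
= exp(0.376 × 1.7) = exp(0.6392) = 1.8950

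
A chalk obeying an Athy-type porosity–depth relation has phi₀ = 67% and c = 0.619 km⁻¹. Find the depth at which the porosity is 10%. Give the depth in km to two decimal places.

Invert Athy's law: Z = ln(phi₀/phi) / c
Z = ln(0.67/0.1) / 0.619 = ln(6.7) / 0.619 = 1.9021 / 0.619 = 3.073 km

3.07 km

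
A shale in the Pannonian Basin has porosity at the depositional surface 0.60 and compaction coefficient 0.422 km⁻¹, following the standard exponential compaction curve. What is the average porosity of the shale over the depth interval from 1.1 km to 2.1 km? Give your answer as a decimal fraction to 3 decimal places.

⟨phi⟩ = (1/(Z₂−Z₁)) ∫ phi₀ e^(−kZ) dZ = phi₀·(e^(−k·Z₁) − e^(−k·Z₂)) / (k·(Z₂−Z₁))
e^(−0.422×1.1) = 0.6286; e^(−0.422×2.1) = 0.4122
⟨phi⟩ = 0.6 × (0.6286 − 0.4122) / (0.422 × 1) = 0.6 × 0.5128 = 0.3077

0.308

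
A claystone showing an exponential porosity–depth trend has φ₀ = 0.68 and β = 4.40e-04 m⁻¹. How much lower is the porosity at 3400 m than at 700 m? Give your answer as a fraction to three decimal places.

0.347

Working in km (1 km = 1000 m; β in km⁻¹ = β in m⁻¹ × 1000):
φ(0.7) = 0.68·e^(−0.44×0.7) = 0.4997
φ(3.4) = 0.68·e^(−0.44×3.4) = 0.1523
Δφ = 0.4997 − 0.1523 = 0.3474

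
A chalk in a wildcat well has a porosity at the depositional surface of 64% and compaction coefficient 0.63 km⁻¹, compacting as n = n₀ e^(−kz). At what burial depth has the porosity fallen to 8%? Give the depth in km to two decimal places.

Invert Athy's law: z = ln(n₀/n) / k
z = ln(0.64/0.08) / 0.63 = ln(8) / 0.63 = 2.0794 / 0.63 = 3.301 km

3.30 km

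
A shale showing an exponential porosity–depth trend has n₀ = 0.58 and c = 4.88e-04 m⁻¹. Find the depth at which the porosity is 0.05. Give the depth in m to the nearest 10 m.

Working in km (1 km = 1000 m; c in km⁻¹ = c in m⁻¹ × 1000):
Invert Athy's law: d = ln(n₀/n) / c
d = ln(0.58/0.05) / 0.488 = ln(11.6) / 0.488 = 2.4510 / 0.488 = 5.023 km

5020 m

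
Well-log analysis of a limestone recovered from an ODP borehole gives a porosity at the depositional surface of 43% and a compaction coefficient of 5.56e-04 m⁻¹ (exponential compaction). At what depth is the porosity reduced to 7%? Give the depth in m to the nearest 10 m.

Working in km (1 km = 1000 m; c in km⁻¹ = c in m⁻¹ × 1000):
Invert Athy's law: d = ln(φ₀/φ) / c
d = ln(0.43/0.07) / 0.556 = ln(6.143) / 0.556 = 1.8153 / 0.556 = 3.265 km

3260 m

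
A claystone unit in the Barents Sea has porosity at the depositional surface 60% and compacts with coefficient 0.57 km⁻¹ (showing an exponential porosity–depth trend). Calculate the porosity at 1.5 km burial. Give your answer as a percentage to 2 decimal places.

phi = phi₀·exp(−k·d) = 0.6 × exp(−0.57 × 1.5) = 0.6 × exp(−0.855)
  = 0.6 × 0.4253 = 0.2552

25.52%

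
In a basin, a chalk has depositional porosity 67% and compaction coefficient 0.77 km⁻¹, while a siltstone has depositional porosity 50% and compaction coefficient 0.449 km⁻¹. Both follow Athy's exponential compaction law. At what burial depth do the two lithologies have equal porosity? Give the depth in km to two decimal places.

0.91 km

Set φ₀ₐ e^(−kₐZ) = φ₀ᵦ e^(−kᵦZ) ⇒ ln(φ₀ₐ/φ₀ᵦ) = (kₐ − kᵦ)·Z
Z = ln(0.67/0.5) / (0.77 − 0.449) = 0.2927 / 0.321 = 0.912 km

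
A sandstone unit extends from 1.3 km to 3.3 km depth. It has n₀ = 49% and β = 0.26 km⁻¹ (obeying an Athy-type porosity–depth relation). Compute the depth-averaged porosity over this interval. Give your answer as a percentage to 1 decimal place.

⟨n⟩ = (1/(d₂−d₁)) ∫ n₀ e^(−βd) dd = n₀·(e^(−β·d₁) − e^(−β·d₂)) / (β·(d₂−d₁))
e^(−0.26×1.3) = 0.7132; e^(−0.26×3.3) = 0.4240
⟨n⟩ = 0.49 × (0.7132 − 0.4240) / (0.26 × 2) = 0.49 × 0.5561 = 0.2725

27.3%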